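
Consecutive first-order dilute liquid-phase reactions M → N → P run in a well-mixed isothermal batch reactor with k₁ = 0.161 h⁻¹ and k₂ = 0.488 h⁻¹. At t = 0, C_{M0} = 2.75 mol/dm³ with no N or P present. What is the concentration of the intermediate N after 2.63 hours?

Solving the coupled first-order balances gives C_N(t) = [k₁/(k₂−k₁)]·C_{M0}·(e^(−k₁t) − e^(−k₂t)).
e^(−k₁t) = e^(−0.161×2.63) = e^(−0.4234) = 0.6548; e^(−k₂t) = e^(−1.283) = 0.2771.
C_N = 0.161×2.75/(0.488−0.161) × (0.6548−0.2771) = 1.354×0.3777 = 0.5114 mol/dm³.

0.511 mol/dm³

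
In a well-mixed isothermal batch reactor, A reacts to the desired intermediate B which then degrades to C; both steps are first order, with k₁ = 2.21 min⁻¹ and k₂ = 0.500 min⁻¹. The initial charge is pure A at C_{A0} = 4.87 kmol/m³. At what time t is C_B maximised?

0.869 min

For first-order series the maximum of C_B occurs at t_opt = ln(k₂/k₁)/(k₂−k₁).
= ln(0.500/2.21)/(0.500−2.21) = ln(0.2262)/-1.710 = -1.486/-1.710 = 0.869 min.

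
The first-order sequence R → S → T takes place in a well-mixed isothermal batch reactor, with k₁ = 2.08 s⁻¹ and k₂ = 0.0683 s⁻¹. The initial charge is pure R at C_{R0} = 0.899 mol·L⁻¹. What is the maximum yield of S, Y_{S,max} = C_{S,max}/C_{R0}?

0.890

For a first-order series the maximum intermediate yield is C_{S,max}/C_{R0} = (k₁/k₂)^[k₂/(k₂−k₁)].
= (2.08/0.0683)^(0.0683/(0.0683−2.08)) = (30.45)^(-0.03395) = 0.8905.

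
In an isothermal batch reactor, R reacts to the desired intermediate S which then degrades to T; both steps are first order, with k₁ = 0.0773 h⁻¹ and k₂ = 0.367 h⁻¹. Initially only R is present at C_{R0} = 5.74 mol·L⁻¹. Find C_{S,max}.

Evaluating C_S at t_opt = ln(k₂/k₁)/(k₂−k₁) gives C_{S,max}/C_{R0} = (k₁/k₂)^[k₂/(k₂−k₁)].
= (0.0773/0.367)^(0.367/(0.367−0.0773)) = (0.2106)^(1.267) = 0.1390.
C_{S,max} = 0.1390×5.74 = 0.798 mol·L⁻¹.

0.798 mol·L⁻¹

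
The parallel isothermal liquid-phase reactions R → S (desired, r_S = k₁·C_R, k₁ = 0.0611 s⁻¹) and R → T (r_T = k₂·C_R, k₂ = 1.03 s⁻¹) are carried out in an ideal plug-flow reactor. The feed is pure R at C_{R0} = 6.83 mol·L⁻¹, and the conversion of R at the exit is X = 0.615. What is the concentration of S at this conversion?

0.235 mol·L⁻¹

C_R = C_{R0}(1−X) = 2.630 mol·L⁻¹.
Both paths are first order in R, so the instantaneous fraction to S is constant: dC_S/d(−C_R) = k₁/(k₁+k₂) = 0.05600.
C_S = 0.05600·(C_{R0}−C_R) = 0.05600×4.200 = 0.235 mol·L⁻¹.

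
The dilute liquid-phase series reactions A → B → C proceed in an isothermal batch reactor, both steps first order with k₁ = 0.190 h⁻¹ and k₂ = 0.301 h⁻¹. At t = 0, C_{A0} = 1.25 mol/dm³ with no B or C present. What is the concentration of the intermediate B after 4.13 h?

For first-order series with pure A initially, C_B(t) = k₁C_{A0}/(k₂−k₁)·(e^(−k₁t) − e^(−k₂t)).
e^(−k₁t) = e^(−0.190×4.13) = e^(−0.7847) = 0.4563; e^(−k₂t) = e^(−1.243) = 0.2885.
C_B = 0.190×1.25/(0.301−0.190) × (0.4563−0.2885) = 2.140×0.1678 = 0.3590 mol/dm³.

0.359 mol/dm³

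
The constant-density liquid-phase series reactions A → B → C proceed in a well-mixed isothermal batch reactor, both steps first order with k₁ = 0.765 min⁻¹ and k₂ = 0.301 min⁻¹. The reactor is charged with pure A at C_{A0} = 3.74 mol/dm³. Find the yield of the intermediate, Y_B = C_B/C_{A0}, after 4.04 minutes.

Solving the coupled first-order balances gives C_B(t) = [k₁/(k₂−k₁)]·C_{A0}·(e^(−k₁t) − e^(−k₂t)).
e^(−k₁t) = e^(−0.765×4.04) = e^(−3.091) = 0.04547; e^(−k₂t) = e^(−1.216) = 0.2964.
C_B = 0.765×3.74/(0.301−0.765) × (0.04547−0.2964) = (-6.166)×(-0.2509) = 1.547 mol/dm³.
Y_B = C_B/C_{A0} = 1.547/3.74 = 0.414.

0.414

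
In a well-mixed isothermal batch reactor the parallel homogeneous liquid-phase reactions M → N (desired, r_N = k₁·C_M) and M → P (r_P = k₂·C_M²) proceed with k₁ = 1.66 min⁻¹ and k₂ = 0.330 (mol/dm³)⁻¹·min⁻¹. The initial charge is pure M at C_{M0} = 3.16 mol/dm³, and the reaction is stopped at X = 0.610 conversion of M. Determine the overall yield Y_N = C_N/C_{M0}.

C_M = C_{M0}(1−X) = 1.232 mol/dm³.
Along a PFR/batch, dC_N/dC_M = −r_N/(r_N+r_P) = −k₁/(k₁+k₂·C_M).
Integrating from C_{M0} to C_M: C_N = (1.66/0.330)·ln[(1.66+0.330·3.16)/(1.66+0.330·1.23)] = 5.030·ln(2.703/2.067) = 1.350 mol/dm³.
Y_N = C_N/C_{M0} = 1.350/3.16 = 0.427.

0.427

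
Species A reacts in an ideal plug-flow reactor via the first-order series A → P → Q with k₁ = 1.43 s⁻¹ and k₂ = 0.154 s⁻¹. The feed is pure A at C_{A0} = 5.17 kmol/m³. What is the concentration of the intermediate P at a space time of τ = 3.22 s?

3.47 kmol/m³

For first-order series with pure A initially, C_P(τ) = k₁C_{A0}/(k₂−k₁)·(e^(−k₁τ) − e^(−k₂τ)).
e^(−k₁τ) = e^(−1.43×3.22) = e^(−4.605) = 0.01001; e^(−k₂τ) = e^(−0.4959) = 0.6090.
C_P = 1.43×5.17/(0.154−1.43) × (0.01001−0.6090) = (-5.794)×(-0.5990) = 3.471 kmol/m³.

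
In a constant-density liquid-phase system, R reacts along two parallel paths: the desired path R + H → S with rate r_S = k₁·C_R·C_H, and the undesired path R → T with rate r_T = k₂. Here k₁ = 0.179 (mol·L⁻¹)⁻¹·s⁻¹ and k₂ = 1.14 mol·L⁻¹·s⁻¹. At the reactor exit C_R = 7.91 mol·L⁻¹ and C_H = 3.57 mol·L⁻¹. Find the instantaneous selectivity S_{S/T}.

S_{S/T} = r_S/r_T = (k₁·C_R·C_H)/(k₂) = (k₁/k₂)·C_R·C_H.
= (0.179×7.910×3.570) / (1.14) = 5.055/1.140 = 4.43.

4.43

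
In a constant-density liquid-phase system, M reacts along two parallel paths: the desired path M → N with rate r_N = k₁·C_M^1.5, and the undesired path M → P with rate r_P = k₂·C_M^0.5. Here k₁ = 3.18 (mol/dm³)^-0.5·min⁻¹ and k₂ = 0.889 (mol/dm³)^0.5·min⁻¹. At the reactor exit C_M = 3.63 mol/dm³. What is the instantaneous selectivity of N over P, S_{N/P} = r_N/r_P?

13.0

S_{N/P} = r_N/r_P = (k₁·C_M^1.5)/(k₂·C_M^0.5) = (k₁/k₂)·C_M.
= (3.18×3.630^1.5) / (0.889×3.630^0.5) = 21.99/1.694 = 13.0.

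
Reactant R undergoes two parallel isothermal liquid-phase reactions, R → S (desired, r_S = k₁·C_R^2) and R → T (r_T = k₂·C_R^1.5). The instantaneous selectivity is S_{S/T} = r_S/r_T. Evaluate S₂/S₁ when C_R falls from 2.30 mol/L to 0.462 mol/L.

S_{S/T} = (k₁/k₂)·C_R^0.5, so S₂/S₁ = (C_{R,2}/C_{R,1})^0.5.
= (0.462/2.30)^0.5 = (0.2009)^0.5 = 0.448.

0.448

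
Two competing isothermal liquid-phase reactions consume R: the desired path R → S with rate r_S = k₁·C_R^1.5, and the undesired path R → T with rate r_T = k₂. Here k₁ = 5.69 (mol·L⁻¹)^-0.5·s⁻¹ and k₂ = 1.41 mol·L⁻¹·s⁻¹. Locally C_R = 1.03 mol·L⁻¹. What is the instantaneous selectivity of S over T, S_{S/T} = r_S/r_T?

S_{S/T} = r_S/r_T = (k₁·C_R^1.5)/(k₂) = (k₁/k₂)·C_R^1.5.
= (5.69×1.030^1.5) / (1.41) = 5.948/1.410 = 4.22.
Since the desired path is higher order in R, keeping C_R high (PFR or concentrated feed) favours S.

4.22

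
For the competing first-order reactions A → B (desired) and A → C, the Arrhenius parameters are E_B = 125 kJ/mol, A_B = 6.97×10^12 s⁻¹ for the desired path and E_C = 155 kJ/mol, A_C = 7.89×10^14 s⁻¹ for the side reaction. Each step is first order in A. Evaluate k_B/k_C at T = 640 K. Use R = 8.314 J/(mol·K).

k_B/k_C = (A_B/A_C)·exp[−(E_B−E_C)/(RT)] = (A_B/A_C)·exp[(E_C−E_B)/(RT)].
(E_C−E_B)/(RT) = (155−125)×10³/(8.314×640) = 30000/5321 = 5.638.
k_B/k_C = (6.97×10^12/7.89×10^14)·exp(5.638) = 0.008834 × 280.9 = 2.48.

2.48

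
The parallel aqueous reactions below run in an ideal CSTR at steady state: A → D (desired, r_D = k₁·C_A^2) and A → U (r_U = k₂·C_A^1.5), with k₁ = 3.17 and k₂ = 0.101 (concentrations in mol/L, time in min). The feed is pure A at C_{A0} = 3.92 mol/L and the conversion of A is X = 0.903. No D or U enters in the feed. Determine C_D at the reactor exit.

3.37 mol/L

Exit C_A = C_{A0}(1−X) = 3.92×0.0970 = 0.3802 mol/L.
Rates in a CSTR are evaluated at the outlet concentration: r_D = 3.17×0.3802^2 = 0.4583, r_U = 0.101×0.3802^1.5 = 0.02368.
Fraction of consumed A going to D: r_D/(r_D+r_U) = 0.9509.
C_D = 0.9509·C_{A0}·X = 0.9509×3.92×0.903 = 3.37 mol/L.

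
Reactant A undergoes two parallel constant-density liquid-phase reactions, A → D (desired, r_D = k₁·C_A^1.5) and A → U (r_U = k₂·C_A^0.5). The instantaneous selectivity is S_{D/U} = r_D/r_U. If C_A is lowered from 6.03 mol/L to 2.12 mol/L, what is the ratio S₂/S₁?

S_{D/U} = (k₁/k₂)·C_A, so S₂/S₁ = (C_{A,2}/C_{A,1}).
= 2.12/6.03 = 0.352.
Selectivity toward D falls as C_A falls — high-concentration operation is favoured.

0.352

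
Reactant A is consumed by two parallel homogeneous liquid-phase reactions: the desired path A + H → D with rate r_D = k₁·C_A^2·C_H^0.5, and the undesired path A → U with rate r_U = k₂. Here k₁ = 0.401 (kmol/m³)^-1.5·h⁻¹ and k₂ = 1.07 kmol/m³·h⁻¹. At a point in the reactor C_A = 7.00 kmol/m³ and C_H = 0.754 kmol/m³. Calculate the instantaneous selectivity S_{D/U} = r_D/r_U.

15.9

S_{D/U} = r_D/r_U = (k₁·C_A^2·C_H^0.5)/(k₂) = (k₁/k₂)·C_A^2·C_H^0.5.
= (0.401×7.000^2×0.7540^0.5) / (1.07) = 17.06/1.070 = 15.9.
Since the desired path is higher order in A, keeping C_A high (PFR or concentrated feed) favours D.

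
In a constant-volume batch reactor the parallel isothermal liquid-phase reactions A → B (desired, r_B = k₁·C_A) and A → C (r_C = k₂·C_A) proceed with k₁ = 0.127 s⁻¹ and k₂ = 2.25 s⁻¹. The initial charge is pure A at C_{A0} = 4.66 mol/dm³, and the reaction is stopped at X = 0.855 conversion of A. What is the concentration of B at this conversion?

C_A = C_{A0}(1−X) = 0.6757 mol/dm³.
Both paths are first order in A, so the instantaneous fraction to B is constant: dC_B/d(−C_A) = k₁/(k₁+k₂) = 0.05343.
C_B = 0.05343·(C_{A0}−C_A) = 0.05343×3.984 = 0.213 mol/dm³.

0.213 mol/dm³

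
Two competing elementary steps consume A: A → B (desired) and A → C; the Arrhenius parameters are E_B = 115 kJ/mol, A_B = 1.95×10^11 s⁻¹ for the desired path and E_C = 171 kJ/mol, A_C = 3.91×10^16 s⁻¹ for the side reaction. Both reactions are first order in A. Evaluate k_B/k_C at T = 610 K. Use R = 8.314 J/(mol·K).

0.311

Since both paths have the same order in A, the concentration cancels and S_{B/C} = k_B/k_C = (A_B/A_C)·exp[(E_C−E_B)/(RT)].
(E_C−E_B)/(RT) = (171−115)×10³/(8.314×610) = 56000/5072 = 11.04.
k_B/k_C = (1.95×10^11/3.91×10^16)·exp(11.04) = 4.987×10^-6 × 62443 = 0.311.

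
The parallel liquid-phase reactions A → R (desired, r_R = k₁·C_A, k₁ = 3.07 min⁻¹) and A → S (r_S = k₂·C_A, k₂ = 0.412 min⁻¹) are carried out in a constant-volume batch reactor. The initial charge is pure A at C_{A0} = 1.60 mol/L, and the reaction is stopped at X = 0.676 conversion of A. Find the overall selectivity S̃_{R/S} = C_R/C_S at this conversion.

C_A = C_{A0}(1−X) = 0.5184 mol/L.
Both paths are first order in A, so the instantaneous fraction to R is constant: dC_R/d(−C_A) = k₁/(k₁+k₂) = 0.8817.
C_R = 0.8817·(C_{A0}−C_A) = 0.8817×1.082 = 0.954 mol/L.
C_S = (C_{A0}−C_A)−C_R = 0.1280 mol/L; S̃_{R/S} = 0.9536/0.1280 = 7.45.

7.45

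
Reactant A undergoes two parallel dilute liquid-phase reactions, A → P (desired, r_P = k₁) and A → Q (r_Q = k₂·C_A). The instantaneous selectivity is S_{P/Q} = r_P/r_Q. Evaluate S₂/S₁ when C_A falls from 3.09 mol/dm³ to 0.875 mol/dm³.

3.53

S_{P/Q} = (k₁/k₂)·C_A⁻¹, so S₂/S₁ = (C_{A,2}/C_{A,1})⁻¹.
= 3.09/0.875 = 3.53.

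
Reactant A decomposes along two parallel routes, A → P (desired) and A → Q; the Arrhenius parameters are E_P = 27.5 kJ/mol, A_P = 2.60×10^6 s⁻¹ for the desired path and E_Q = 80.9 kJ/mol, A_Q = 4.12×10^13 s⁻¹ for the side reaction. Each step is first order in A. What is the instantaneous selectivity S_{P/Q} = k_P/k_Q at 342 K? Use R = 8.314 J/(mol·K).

9.04

Since both paths have the same order in A, the concentration cancels and S_{P/Q} = k_P/k_Q = (A_P/A_Q)·exp[(E_Q−E_P)/(RT)].
(E_Q−E_P)/(RT) = (80.9−27.5)×10³/(8.314×342) = 53400/2843 = 18.78.
k_P/k_Q = (2.60×10^6/4.12×10^13)·exp(18.78) = 6.311×10^-8 × 1.433×10^8 = 9.04.
Since E_P < E_Q, lowering the temperature improves selectivity toward P.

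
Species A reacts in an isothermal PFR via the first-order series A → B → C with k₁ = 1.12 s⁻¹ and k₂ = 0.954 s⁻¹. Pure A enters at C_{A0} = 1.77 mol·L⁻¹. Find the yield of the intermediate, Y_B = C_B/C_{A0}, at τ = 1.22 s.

The intermediate concentration in a first-order A→B→C sequence is C_B = k₁C_{A0}(e^(−k₁τ) − e^(−k₂τ))/(k₂−k₁).
e^(−k₁τ) = e^(−1.12×1.22) = e^(−1.366) = 0.2550; e^(−k₂τ) = e^(−1.164) = 0.3123.
C_B = 1.12×1.77/(0.954−1.12) × (0.2550−0.3123) = (-11.94)×(-0.05725) = 0.6837 mol·L⁻¹.
Y_B = C_B/C_{A0} = 0.6837/1.77 = 0.386.

0.386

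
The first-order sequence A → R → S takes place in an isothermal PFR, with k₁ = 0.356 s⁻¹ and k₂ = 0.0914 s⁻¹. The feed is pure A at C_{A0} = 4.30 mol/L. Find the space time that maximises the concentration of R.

For first-order series the maximum of C_R occurs at τ_opt = ln(k₂/k₁)/(k₂−k₁).
= ln(0.0914/0.356)/(0.0914−0.356) = ln(0.2567)/-0.2646 = -1.360/-0.2646 = 5.14 s.

5.14 s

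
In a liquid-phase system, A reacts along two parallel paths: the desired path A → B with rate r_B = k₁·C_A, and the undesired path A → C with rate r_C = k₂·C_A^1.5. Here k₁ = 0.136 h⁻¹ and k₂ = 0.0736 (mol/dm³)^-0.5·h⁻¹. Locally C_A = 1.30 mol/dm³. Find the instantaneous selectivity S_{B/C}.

S_{B/C} = r_B/r_C = (k₁·C_A)/(k₂·C_A^1.5) = (k₁/k₂)·C_A^-0.5.
= (0.136×1.300) / (0.0736×1.300^1.5) = 0.1768/0.1091 = 1.62.

1.62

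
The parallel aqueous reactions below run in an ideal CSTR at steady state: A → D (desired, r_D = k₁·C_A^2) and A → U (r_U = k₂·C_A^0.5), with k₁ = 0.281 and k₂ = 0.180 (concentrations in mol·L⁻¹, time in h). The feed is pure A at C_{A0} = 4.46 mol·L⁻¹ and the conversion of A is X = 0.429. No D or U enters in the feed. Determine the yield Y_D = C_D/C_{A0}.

0.371

Exit C_A = C_{A0}(1−X) = 4.46×0.571 = 2.547 mol·L⁻¹.
Rates in a CSTR are evaluated at the outlet concentration: r_D = 0.281×2.547^2 = 1.822, r_U = 0.180×2.547^0.5 = 0.2872.
Fraction of consumed A going to D: r_D/(r_D+r_U) = 0.8638.
C_D = 0.8638·C_{A0}·X = 0.8638×4.46×0.429 = 1.65 mol·L⁻¹; Y_D = C_D/C_{A0} = 0.371.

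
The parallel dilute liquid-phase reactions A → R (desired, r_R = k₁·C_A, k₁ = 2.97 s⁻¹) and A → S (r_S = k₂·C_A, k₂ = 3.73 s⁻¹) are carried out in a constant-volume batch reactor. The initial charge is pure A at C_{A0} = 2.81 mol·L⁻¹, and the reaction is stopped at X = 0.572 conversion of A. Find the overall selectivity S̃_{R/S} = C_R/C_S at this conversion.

C_A = C_{A0}(1−X) = 1.203 mol·L⁻¹.
Both paths are first order in A, so the instantaneous fraction to R is constant: dC_R/d(−C_A) = k₁/(k₁+k₂) = 0.4433.
C_R = 0.4433·(C_{A0}−C_A) = 0.4433×1.607 = 0.712 mol·L⁻¹.
C_S = (C_{A0}−C_A)−C_R = 0.8948 mol·L⁻¹; S̃_{R/S} = 0.7125/0.8948 = 0.796.

0.796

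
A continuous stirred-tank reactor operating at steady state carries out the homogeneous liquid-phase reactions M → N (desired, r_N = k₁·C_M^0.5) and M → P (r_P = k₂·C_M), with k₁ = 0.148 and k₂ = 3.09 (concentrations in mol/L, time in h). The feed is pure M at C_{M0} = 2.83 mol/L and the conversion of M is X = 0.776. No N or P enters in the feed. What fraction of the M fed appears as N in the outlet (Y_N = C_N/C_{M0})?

0.0440

Exit C_M = C_{M0}(1−X) = 2.83×0.224 = 0.6339 mol/L.
A CSTR operates uniformly at the exit composition, giving r_N = 0.1178 and r_P = 1.959 (each k·C_M^n at C_M = 0.6339).
Fraction of consumed M going to N: r_N/(r_N+r_P) = 0.05674.
C_N = 0.05674·C_{M0}·X = 0.05674×2.83×0.776 = 0.125 mol/L; Y_N = C_N/C_{M0} = 0.0440.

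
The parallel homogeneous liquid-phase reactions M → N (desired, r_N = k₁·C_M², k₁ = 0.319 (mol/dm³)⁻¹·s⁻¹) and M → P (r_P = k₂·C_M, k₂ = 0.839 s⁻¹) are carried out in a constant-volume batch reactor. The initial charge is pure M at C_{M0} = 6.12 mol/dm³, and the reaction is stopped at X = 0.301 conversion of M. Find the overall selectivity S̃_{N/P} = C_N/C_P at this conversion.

C_M = C_{M0}(1−X) = 4.278 mol/dm³.
Along a PFR/batch, dC_P/dC_M = −r_P/(r_N+r_P) = −k₂/(k₂+k₁·C_M).
Integrating from C_{M0} to C_M: C_P = (0.839/0.319)·ln[(0.839+0.319·6.12)/(0.839+0.319·4.28)] = 2.630·ln(2.791/2.204) = 0.6217 mol/dm³.
Then C_N = (C_{M0}−C_M) − C_P = 1.842 − 0.6217 = 1.220 mol/dm³.
S̃_{N/P} = C_N/C_P = 1.220/0.6217 = 1.96.

1.96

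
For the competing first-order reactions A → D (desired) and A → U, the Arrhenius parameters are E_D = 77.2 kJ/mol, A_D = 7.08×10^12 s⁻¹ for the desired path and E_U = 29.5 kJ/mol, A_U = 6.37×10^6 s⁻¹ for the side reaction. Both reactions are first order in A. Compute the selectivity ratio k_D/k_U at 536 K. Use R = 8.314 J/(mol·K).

Since both paths have the same order in A, the concentration cancels and S_{D/U} = k_D/k_U = (A_D/A_U)·exp[(E_U−E_D)/(RT)].
(E_U−E_D)/(RT) = (29.5−77.2)×10³/(8.314×536) = -47700/4456 = -10.70.
k_D/k_U = (7.08×10^12/6.37×10^6)·exp(-10.70) = 1.111×10^6 × 2.246×10^-5 = 25.0.
Since E_D > E_U, raising the temperature improves selectivity toward D.

25.0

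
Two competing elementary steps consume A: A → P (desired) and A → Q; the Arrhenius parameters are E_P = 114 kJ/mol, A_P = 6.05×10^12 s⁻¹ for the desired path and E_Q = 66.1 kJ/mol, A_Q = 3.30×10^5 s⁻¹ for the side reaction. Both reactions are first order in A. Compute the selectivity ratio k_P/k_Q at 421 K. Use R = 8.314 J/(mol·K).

20.9

k_P/k_Q = (A_P/A_Q)·exp[−(E_P−E_Q)/(RT)] = (A_P/A_Q)·exp[(E_Q−E_P)/(RT)].
(E_Q−E_P)/(RT) = (66.1−114)×10³/(8.314×421) = -47900/3500 = -13.68.
k_P/k_Q = (6.05×10^12/3.30×10^5)·exp(-13.68) = 1.833×10^7 × 1.139×10^-6 = 20.9.
Since E_P > E_Q, raising the temperature improves selectivity toward P.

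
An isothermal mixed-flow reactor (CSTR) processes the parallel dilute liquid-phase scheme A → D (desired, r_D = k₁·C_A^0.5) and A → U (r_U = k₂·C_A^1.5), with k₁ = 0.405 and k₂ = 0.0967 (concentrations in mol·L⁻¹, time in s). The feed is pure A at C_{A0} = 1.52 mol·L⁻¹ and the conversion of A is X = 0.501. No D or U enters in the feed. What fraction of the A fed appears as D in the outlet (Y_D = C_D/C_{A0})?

Exit C_A = C_{A0}(1−X) = 1.52×0.499 = 0.7585 mol·L⁻¹.
In a CSTR the entire volume is at exit conditions, so r_D = 0.405×0.7585^0.5 = 0.3527 and r_U = 0.0967×0.7585^1.5 = 0.06388.
Fraction of consumed A going to D: r_D/(r_D+r_U) = 0.8467.
C_D = 0.8467·C_{A0}·X = 0.8467×1.52×0.501 = 0.645 mol·L⁻¹; Y_D = C_D/C_{A0} = 0.424.

0.424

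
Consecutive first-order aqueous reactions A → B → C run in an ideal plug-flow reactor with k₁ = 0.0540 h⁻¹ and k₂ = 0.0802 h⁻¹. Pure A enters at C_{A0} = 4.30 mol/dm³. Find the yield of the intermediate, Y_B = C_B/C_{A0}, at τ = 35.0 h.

For first-order series with pure A initially, C_B(τ) = k₁C_{A0}/(k₂−k₁)·(e^(−k₁τ) − e^(−k₂τ)).
e^(−k₁τ) = e^(−0.0540×35.0) = e^(−1.890) = 0.1511; e^(−k₂τ) = e^(−2.807) = 0.06039.
C_B = 0.0540×4.30/(0.0802−0.0540) × (0.1511−0.06039) = 8.863×0.09069 = 0.8037 mol/dm³.
Y_B = C_B/C_{A0} = 0.8037/4.30 = 0.187.

0.187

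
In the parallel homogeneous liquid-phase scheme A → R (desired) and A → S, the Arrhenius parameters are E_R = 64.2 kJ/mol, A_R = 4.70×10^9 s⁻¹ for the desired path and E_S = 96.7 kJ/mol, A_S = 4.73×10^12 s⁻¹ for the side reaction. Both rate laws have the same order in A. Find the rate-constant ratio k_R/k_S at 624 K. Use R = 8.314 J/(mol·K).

0.522

Since both paths have the same order in A, the concentration cancels and S_{R/S} = k_R/k_S = (A_R/A_S)·exp[(E_S−E_R)/(RT)].
(E_S−E_R)/(RT) = (96.7−64.2)×10³/(8.314×624) = 32500/5188 = 6.265.
k_R/k_S = (4.70×10^9/4.73×10^12)·exp(6.265) = 9.937×10^-4 × 525.6 = 0.522.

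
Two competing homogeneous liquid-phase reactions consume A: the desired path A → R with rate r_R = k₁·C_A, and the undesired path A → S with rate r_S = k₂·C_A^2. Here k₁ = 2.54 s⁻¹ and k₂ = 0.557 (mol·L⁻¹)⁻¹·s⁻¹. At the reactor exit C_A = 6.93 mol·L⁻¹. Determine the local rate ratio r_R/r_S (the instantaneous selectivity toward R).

0.658

S_{R/S} = r_R/r_S = (k₁·C_A)/(k₂·C_A^2) = (k₁/k₂)·C_A⁻¹.
= (2.54×6.930) / (0.557×6.930^2) = 17.60/26.75 = 0.658.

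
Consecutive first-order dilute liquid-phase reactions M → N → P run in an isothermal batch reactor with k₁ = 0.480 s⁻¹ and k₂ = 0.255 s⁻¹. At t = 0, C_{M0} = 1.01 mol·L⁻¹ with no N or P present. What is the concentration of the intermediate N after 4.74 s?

The intermediate concentration in a first-order A→B→C sequence is C_N = k₁C_{M0}(e^(−k₁t) − e^(−k₂t))/(k₂−k₁).
e^(−k₁t) = e^(−0.480×4.74) = e^(−2.275) = 0.1028; e^(−k₂t) = e^(−1.209) = 0.2986.
C_N = 0.480×1.01/(0.255−0.480) × (0.1028−0.2986) = (-2.155)×(-0.1958) = 0.4219 mol·L⁻¹.

0.422 mol·L⁻¹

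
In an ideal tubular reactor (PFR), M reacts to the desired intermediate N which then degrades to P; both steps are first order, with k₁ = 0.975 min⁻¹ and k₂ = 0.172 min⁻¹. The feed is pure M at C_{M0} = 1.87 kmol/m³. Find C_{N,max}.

For a first-order series the maximum intermediate yield is C_{N,max}/C_{M0} = (k₁/k₂)^[k₂/(k₂−k₁)].
= (0.975/0.172)^(0.172/(0.172−0.975)) = (5.669)^(-0.2142) = 0.6896.
C_{N,max} = 0.6896×1.87 = 1.29 kmol/m³.

1.29 kmol/m³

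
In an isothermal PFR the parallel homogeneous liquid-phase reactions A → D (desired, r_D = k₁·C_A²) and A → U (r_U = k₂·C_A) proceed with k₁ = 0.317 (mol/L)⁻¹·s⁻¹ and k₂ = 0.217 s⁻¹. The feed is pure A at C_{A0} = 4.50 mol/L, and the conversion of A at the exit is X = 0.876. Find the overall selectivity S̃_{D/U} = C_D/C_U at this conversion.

C_A = C_{A0}(1−X) = 0.5580 mol/L.
Along a PFR/batch, dC_U/dC_A = −r_U/(r_D+r_U) = −k₂/(k₂+k₁·C_A).
Integrating from C_{A0} to C_A: C_U = (0.217/0.317)·ln[(0.217+0.317·4.50)/(0.217+0.317·0.558)] = 0.6845·ln(1.644/0.3939) = 0.9779 mol/L.
Then C_D = (C_{A0}−C_A) − C_U = 3.942 − 0.9779 = 2.964 mol/L.
S̃_{D/U} = C_D/C_U = 2.964/0.9779 = 3.03.

3.03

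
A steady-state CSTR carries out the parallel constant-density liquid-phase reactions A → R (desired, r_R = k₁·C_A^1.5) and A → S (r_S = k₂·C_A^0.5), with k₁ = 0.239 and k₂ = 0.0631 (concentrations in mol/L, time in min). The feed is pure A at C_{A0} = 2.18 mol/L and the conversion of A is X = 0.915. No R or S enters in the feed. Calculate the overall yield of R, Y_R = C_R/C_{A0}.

Exit C_A = C_{A0}(1−X) = 2.18×0.0850 = 0.1853 mol/L.
Rates in a CSTR are evaluated at the outlet concentration: r_R = 0.239×0.1853^1.5 = 0.01906, r_S = 0.0631×0.1853^0.5 = 0.02716.
Fraction of consumed A going to R: r_R/(r_R+r_S) = 0.4124.
C_R = 0.4124·C_{A0}·X = 0.4124×2.18×0.915 = 0.823 mol/L; Y_R = C_R/C_{A0} = 0.377.

0.377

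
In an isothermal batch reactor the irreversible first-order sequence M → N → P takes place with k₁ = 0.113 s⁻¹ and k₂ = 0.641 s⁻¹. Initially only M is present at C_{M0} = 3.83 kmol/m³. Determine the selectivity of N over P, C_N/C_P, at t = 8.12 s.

0.163

The intermediate concentration in a first-order A→B→C sequence is C_N = k₁C_{M0}(e^(−k₁t) − e^(−k₂t))/(k₂−k₁).
e^(−k₁t) = e^(−0.113×8.12) = e^(−0.9176) = 0.3995; e^(−k₂t) = e^(−5.205) = 0.005489.
C_N = 0.113×3.83/(0.641−0.113) × (0.3995−0.005489) = 0.8197×0.3940 = 0.3230 kmol/m³.
C_M = C_{M0}e^(−k₁t) = 1.530 kmol/m³, so C_P = C_{M0}−C_M−C_N = 1.977 kmol/m³; C_N/C_P = 0.163.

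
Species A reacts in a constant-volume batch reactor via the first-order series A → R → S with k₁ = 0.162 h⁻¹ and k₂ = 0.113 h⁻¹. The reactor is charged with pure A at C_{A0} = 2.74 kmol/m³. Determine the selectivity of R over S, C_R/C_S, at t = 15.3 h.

For first-order series with pure A initially, C_R(t) = k₁C_{A0}/(k₂−k₁)·(e^(−k₁t) − e^(−k₂t)).
e^(−k₁t) = e^(−0.162×15.3) = e^(−2.479) = 0.08386; e^(−k₂t) = e^(−1.729) = 0.1775.
C_R = 0.162×2.74/(0.113−0.162) × (0.08386−0.1775) = (-9.059)×(-0.09362) = 0.8481 kmol/m³.
C_A = C_{A0}e^(−k₁t) = 0.2298 kmol/m³, so C_S = C_{A0}−C_A−C_R = 1.662 kmol/m³; C_R/C_S = 0.510.

0.510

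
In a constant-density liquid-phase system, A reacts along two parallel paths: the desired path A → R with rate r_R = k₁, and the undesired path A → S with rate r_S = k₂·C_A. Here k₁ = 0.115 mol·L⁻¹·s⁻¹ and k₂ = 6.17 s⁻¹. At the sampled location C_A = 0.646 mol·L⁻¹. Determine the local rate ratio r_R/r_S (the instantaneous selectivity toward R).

S_{R/S} = r_R/r_S = (k₁)/(k₂·C_A) = (k₁/k₂)·C_A⁻¹.
= (0.115) / (6.17×0.6460) = 0.1150/3.986 = 0.0289.

0.0289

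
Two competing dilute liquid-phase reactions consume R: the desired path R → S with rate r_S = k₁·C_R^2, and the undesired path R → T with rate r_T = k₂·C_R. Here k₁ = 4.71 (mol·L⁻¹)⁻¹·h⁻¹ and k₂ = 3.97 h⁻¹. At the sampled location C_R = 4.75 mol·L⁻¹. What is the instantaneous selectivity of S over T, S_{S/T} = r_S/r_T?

S_{S/T} = r_S/r_T = (k₁·C_R^2)/(k₂·C_R) = (k₁/k₂)·C_R.
= (4.71×4.750^2) / (3.97×4.750) = 106.3/18.86 = 5.64.
Since the desired path is higher order in R, keeping C_R high (PFR or concentrated feed) favours S.

5.64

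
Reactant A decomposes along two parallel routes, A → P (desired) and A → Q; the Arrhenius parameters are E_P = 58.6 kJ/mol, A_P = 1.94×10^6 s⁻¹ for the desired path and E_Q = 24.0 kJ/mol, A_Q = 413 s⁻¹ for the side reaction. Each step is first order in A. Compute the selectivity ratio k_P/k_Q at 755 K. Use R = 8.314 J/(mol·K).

Since both paths have the same order in A, the concentration cancels and S_{P/Q} = k_P/k_Q = (A_P/A_Q)·exp[(E_Q−E_P)/(RT)].
(E_Q−E_P)/(RT) = (24.0−58.6)×10³/(8.314×755) = -34600/6277 = -5.512.
k_P/k_Q = (1.94×10^6/413)·exp(-5.512) = 4697 × 0.004038 = 19.0.
Since E_P > E_Q, raising the temperature improves selectivity toward P.

19.0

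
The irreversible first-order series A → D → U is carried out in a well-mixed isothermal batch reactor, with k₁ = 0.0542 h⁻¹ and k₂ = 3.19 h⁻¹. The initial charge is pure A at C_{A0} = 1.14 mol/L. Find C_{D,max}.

Evaluating C_D at t_opt = ln(k₂/k₁)/(k₂−k₁) gives C_{D,max}/C_{A0} = (k₁/k₂)^[k₂/(k₂−k₁)].
= (0.0542/3.19)^(3.19/(3.19−0.0542)) = (0.01699)^(1.017) = 0.01584.
C_{D,max} = 0.01584×1.14 = 0.0181 mol/L.

0.0181 mol/L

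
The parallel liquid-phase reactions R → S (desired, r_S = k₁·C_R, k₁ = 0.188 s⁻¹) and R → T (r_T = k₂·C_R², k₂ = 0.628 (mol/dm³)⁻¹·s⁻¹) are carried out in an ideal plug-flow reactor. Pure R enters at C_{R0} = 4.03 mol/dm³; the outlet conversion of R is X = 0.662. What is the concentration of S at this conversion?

0.287 mol/dm³

C_R = C_{R0}(1−X) = 1.362 mol/dm³.
Along a PFR/batch, dC_S/dC_R = −r_S/(r_S+r_T) = −k₁/(k₁+k₂·C_R).
Integrating from C_{R0} to C_R: C_S = (0.188/0.628)·ln[(0.188+0.628·4.03)/(0.188+0.628·1.36)] = 0.2994·ln(2.719/1.043) = 0.2867 mol/dm³.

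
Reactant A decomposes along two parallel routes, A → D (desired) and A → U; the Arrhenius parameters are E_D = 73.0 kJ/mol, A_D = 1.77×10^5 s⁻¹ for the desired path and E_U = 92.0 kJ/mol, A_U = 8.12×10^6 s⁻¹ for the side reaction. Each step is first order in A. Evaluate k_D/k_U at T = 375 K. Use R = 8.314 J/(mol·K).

9.66

k_D/k_U = (A_D/A_U)·exp[−(E_D−E_U)/(RT)] = (A_D/A_U)·exp[(E_U−E_D)/(RT)].
(E_U−E_D)/(RT) = (92.0−73.0)×10³/(8.314×375) = 19000/3118 = 6.094.
k_D/k_U = (1.77×10^5/8.12×10^6)·exp(6.094) = 0.02180 × 443.3 = 9.66.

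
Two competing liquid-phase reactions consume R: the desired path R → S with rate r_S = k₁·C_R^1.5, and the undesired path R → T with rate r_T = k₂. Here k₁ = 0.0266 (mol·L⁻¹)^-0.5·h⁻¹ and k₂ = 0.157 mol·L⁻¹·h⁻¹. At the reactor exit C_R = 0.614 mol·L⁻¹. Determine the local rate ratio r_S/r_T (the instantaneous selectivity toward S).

S_{S/T} = r_S/r_T = (k₁·C_R^1.5)/(k₂) = (k₁/k₂)·C_R^1.5.
= (0.0266×0.6140^1.5) / (0.157) = 0.01280/0.1570 = 0.0815.
Since the desired path is higher order in R, keeping C_R high (PFR or concentrated feed) favours S.

0.0815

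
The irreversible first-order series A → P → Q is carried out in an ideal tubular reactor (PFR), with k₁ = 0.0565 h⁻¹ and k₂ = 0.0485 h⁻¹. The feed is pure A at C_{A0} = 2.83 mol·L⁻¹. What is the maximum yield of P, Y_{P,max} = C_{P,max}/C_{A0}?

At the optimum, C_{P,max}/C_{A0} = (k₁/k₂)^[k₂/(k₂−k₁)].
= (0.0565/0.0485)^(0.0485/(0.0485−0.0565)) = (1.165)^(-6.062) = 0.3963.

0.396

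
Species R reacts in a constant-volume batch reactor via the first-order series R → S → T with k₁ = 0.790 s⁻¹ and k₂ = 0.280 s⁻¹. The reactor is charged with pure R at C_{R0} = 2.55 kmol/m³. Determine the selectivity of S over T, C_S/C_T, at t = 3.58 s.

The intermediate concentration in a first-order A→B→C sequence is C_S = k₁C_{R0}(e^(−k₁t) − e^(−k₂t))/(k₂−k₁).
e^(−k₁t) = e^(−0.790×3.58) = e^(−2.828) = 0.05912; e^(−k₂t) = e^(−1.002) = 0.3670.
C_S = 0.790×2.55/(0.280−0.790) × (0.05912−0.3670) = (-3.950)×(-0.3079) = 1.216 kmol/m³.
C_R = C_{R0}e^(−k₁t) = 0.1508 kmol/m³, so C_T = C_{R0}−C_R−C_S = 1.183 kmol/m³; C_S/C_T = 1.03.

1.03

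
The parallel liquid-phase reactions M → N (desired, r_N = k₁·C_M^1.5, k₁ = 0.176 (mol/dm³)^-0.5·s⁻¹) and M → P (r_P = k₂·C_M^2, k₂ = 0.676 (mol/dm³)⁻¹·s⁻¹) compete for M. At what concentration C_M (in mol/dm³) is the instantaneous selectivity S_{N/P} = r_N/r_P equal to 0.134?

S_{N/P} = (k₁/k₂)·C_M^-0.5 ⇒ C_M = (S·k₂/k₁)^(-2).
= (0.134×0.676/0.176)^(-2) = (0.5147)^(-2) = 3.78 mol/dm³.

3.78 mol/dm³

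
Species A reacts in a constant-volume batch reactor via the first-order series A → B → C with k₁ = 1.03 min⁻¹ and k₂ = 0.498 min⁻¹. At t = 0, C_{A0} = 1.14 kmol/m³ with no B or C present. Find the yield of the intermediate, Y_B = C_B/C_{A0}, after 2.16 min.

0.451

The intermediate concentration in a first-order A→B→C sequence is C_B = k₁C_{A0}(e^(−k₁t) − e^(−k₂t))/(k₂−k₁).
e^(−k₁t) = e^(−1.03×2.16) = e^(−2.225) = 0.1081; e^(−k₂t) = e^(−1.076) = 0.3411.
C_B = 1.03×1.14/(0.498−1.03) × (0.1081−0.3411) = (-2.207)×(-0.2330) = 0.5142 kmol/m³.
Y_B = C_B/C_{A0} = 0.5142/1.14 = 0.451.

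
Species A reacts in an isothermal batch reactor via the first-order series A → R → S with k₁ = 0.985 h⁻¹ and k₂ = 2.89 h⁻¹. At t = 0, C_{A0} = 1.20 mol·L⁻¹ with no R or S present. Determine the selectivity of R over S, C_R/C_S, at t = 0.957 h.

0.383

For first-order series with pure A initially, C_R(t) = k₁C_{A0}/(k₂−k₁)·(e^(−k₁t) − e^(−k₂t)).
e^(−k₁t) = e^(−0.985×0.957) = e^(−0.9426) = 0.3896; e^(−k₂t) = e^(−2.766) = 0.06293.
C_R = 0.985×1.20/(2.89−0.985) × (0.3896−0.06293) = 0.6205×0.3267 = 0.2027 mol·L⁻¹.
C_A = C_{A0}e^(−k₁t) = 0.4675 mol·L⁻¹, so C_S = C_{A0}−C_A−C_R = 0.5298 mol·L⁻¹; C_R/C_S = 0.383.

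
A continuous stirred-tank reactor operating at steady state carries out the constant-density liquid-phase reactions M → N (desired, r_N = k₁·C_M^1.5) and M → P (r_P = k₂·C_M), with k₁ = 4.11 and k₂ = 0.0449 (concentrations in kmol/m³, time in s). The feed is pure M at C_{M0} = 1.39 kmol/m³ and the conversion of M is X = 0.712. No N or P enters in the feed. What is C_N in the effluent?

0.973 kmol/m³

Exit C_M = C_{M0}(1−X) = 1.39×0.288 = 0.4003 kmol/m³.
Rates in a CSTR are evaluated at the outlet concentration: r_N = 4.11×0.4003^1.5 = 1.041, r_P = 0.0449×0.4003 = 0.01797.
Fraction of consumed M going to N: r_N/(r_N+r_P) = 0.9830.
C_N = 0.9830·C_{M0}·X = 0.9830×1.39×0.712 = 0.973 kmol/m³.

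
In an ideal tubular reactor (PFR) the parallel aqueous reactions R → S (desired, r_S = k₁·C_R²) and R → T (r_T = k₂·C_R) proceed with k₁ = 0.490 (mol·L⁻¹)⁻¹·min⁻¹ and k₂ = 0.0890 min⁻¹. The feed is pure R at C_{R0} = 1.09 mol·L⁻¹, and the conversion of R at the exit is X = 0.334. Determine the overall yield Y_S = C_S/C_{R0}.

0.278

C_R = C_{R0}(1−X) = 0.7259 mol·L⁻¹.
Along a PFR/batch, dC_T/dC_R = −r_T/(r_S+r_T) = −k₂/(k₂+k₁·C_R).
Integrating from C_{R0} to C_R: C_T = (0.0890/0.490)·ln[(0.0890+0.490·1.09)/(0.0890+0.490·0.726)] = 0.1816·ln(0.6231/0.4447) = 0.06126 mol·L⁻¹.
Then C_S = (C_{R0}−C_R) − C_T = 0.3641 − 0.06126 = 0.3028 mol·L⁻¹.
Y_S = C_S/C_{R0} = 0.3028/1.09 = 0.278.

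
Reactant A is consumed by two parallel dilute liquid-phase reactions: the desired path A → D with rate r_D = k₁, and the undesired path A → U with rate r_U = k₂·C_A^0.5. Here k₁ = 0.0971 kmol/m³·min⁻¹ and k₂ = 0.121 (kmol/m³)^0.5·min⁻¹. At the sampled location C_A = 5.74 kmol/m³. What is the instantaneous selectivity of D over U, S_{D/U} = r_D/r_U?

S_{D/U} = r_D/r_U = (k₁)/(k₂·C_A^0.5) = (k₁/k₂)·C_A^-0.5.
= (0.0971) / (0.121×5.740^0.5) = 0.09710/0.2899 = 0.335.

0.335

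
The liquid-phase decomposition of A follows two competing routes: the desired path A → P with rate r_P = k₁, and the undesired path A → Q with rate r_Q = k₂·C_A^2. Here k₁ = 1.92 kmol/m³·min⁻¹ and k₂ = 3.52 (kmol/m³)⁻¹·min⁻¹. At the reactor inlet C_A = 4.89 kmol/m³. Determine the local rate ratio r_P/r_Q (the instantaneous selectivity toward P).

0.0228

S_{P/Q} = r_P/r_Q = (k₁)/(k₂·C_A^2) = (k₁/k₂)·C_A^-2.
= (1.92) / (3.52×4.890^2) = 1.920/84.17 = 0.0228.
The undesired path is higher order in A, so low C_A (CSTR or dilute feed) favours P.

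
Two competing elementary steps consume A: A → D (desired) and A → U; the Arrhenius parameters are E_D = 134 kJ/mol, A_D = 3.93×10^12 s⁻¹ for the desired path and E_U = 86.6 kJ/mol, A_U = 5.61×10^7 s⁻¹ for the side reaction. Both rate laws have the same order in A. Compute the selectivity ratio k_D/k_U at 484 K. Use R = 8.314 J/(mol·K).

With equal orders, S_{D/U} = k_D/k_U = (A_D/A_U)·exp[(E_U−E_D)/(RT)].
(E_U−E_D)/(RT) = (86.6−134)×10³/(8.314×484) = -47400/4024 = -11.78.
k_D/k_U = (3.93×10^12/5.61×10^7)·exp(-11.78) = 70053 × 7.661×10^-6 = 0.537.

0.537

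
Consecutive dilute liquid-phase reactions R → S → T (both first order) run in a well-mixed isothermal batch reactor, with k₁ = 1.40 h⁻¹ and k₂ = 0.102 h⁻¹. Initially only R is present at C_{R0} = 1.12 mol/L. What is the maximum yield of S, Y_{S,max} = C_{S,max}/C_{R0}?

0.814

Evaluating C_S at t_opt = ln(k₂/k₁)/(k₂−k₁) gives C_{S,max}/C_{R0} = (k₁/k₂)^[k₂/(k₂−k₁)].
= (1.40/0.102)^(0.102/(0.102−1.40)) = (13.73)^(-0.07858) = 0.8140.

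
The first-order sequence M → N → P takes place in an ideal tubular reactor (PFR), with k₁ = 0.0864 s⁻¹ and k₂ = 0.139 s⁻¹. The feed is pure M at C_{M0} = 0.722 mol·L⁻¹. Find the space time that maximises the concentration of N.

9.04 s

The intermediate peaks when r₁ = r₂, i.e. k₁e^(−k₁τ) = k₂e^(−k₂τ), giving τ_opt = ln(k₂/k₁)/(k₂−k₁).
= ln(0.139/0.0864)/(0.139−0.0864) = ln(1.609)/0.05260 = 0.4755/0.05260 = 9.04 s.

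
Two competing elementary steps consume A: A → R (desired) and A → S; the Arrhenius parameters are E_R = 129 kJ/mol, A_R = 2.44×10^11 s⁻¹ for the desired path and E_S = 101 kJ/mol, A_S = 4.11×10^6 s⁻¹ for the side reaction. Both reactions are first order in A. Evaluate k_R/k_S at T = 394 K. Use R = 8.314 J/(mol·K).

Since both paths have the same order in A, the concentration cancels and S_{R/S} = k_R/k_S = (A_R/A_S)·exp[(E_S−E_R)/(RT)].
(E_S−E_R)/(RT) = (101−129)×10³/(8.314×394) = -28000/3276 = -8.548.
k_R/k_S = (2.44×10^11/4.11×10^6)·exp(-8.548) = 59367 × 1.940×10^-4 = 11.5.
Since E_R > E_S, raising the temperature improves selectivity toward R.

11.5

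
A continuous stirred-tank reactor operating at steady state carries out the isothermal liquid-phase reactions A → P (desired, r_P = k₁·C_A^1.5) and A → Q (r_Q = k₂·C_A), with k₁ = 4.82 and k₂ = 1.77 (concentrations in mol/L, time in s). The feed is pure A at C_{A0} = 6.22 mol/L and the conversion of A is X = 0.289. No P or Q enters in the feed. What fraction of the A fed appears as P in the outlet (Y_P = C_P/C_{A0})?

Exit C_A = C_{A0}(1−X) = 6.22×0.711 = 4.422 mol/L.
Rates in a CSTR are evaluated at the outlet concentration: r_P = 4.82×4.422^1.5 = 44.83, r_Q = 1.77×4.422 = 7.828.
Fraction of consumed A going to P: r_P/(r_P+r_Q) = 0.8513.
C_P = 0.8513·C_{A0}·X = 0.8513×6.22×0.289 = 1.53 mol/L; Y_P = C_P/C_{A0} = 0.246.

0.246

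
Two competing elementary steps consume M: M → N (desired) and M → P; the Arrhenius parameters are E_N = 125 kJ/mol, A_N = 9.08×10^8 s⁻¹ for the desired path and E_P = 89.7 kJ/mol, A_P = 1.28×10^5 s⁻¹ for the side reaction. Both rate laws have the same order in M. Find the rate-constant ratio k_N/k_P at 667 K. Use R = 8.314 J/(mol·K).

k_N/k_P = (A_N/A_P)·exp[−(E_N−E_P)/(RT)] = (A_N/A_P)·exp[(E_P−E_N)/(RT)].
(E_P−E_N)/(RT) = (89.7−125)×10³/(8.314×667) = -35300/5545 = -6.366.
k_N/k_P = (9.08×10^8/1.28×10^5)·exp(-6.366) = 7094 × 0.001720 = 12.2.
Since E_N > E_P, raising the temperature improves selectivity toward N.

12.2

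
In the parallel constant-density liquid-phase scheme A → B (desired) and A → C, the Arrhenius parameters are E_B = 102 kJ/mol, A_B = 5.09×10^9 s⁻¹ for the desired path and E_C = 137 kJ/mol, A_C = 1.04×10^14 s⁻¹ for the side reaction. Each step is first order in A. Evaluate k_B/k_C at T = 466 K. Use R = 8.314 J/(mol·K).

0.410

With equal orders, S_{B/C} = k_B/k_C = (A_B/A_C)·exp[(E_C−E_B)/(RT)].
(E_C−E_B)/(RT) = (137−102)×10³/(8.314×466) = 35000/3874 = 9.034.
k_B/k_C = (5.09×10^9/1.04×10^14)·exp(9.034) = 4.894×10^-5 × 8382 = 0.410.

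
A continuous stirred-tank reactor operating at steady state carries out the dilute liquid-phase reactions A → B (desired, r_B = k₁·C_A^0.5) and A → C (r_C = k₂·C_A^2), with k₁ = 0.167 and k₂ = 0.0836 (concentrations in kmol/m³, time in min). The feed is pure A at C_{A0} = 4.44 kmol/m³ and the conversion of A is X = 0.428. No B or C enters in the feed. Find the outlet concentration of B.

Exit C_A = C_{A0}(1−X) = 4.44×0.572 = 2.540 kmol/m³.
In a CSTR the entire volume is at exit conditions, so r_B = 0.167×2.540^0.5 = 0.2661 and r_C = 0.0836×2.540^2 = 0.5392.
Fraction of consumed A going to B: r_B/(r_B+r_C) = 0.3305.
C_B = 0.3305·C_{A0}·X = 0.3305×4.44×0.428 = 0.628 kmol/m³.

0.628 kmol/m³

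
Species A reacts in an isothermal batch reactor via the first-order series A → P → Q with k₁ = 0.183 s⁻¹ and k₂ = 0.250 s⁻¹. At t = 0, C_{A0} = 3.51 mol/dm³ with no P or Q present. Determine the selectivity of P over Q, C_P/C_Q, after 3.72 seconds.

1.62

Solving the coupled first-order balances gives C_P(t) = [k₁/(k₂−k₁)]·C_{A0}·(e^(−k₁t) − e^(−k₂t)).
e^(−k₁t) = e^(−0.183×3.72) = e^(−0.6808) = 0.5062; e^(−k₂t) = e^(−0.9300) = 0.3946.
C_P = 0.183×3.51/(0.250−0.183) × (0.5062−0.3946) = 9.587×0.1117 = 1.071 mol/dm³.
C_A = C_{A0}e^(−k₁t) = 1.777 mol/dm³, so C_Q = C_{A0}−C_A−C_P = 0.6625 mol/dm³; C_P/C_Q = 1.62.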